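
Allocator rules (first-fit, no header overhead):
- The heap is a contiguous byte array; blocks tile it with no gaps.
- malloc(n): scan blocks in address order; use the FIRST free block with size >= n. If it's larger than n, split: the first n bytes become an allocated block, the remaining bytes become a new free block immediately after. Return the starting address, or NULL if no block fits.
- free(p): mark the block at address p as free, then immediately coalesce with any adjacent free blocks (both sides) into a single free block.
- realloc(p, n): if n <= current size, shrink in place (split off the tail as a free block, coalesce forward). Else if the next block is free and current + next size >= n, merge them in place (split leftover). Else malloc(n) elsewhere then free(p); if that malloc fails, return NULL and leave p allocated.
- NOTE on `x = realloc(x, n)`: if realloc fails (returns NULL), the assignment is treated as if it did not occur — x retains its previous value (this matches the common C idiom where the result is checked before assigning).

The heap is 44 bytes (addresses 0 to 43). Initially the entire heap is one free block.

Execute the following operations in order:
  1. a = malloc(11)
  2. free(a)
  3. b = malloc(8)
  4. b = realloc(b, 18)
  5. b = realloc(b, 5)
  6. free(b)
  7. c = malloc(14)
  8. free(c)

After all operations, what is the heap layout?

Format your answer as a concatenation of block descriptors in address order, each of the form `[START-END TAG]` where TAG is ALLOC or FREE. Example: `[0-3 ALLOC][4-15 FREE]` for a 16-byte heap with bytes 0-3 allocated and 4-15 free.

Answer: [0-43 FREE]

Derivation:
Op 1: a = malloc(11) -> a = 0; heap: [0-10 ALLOC][11-43 FREE]
Op 2: free(a) -> (freed a); heap: [0-43 FREE]
Op 3: b = malloc(8) -> b = 0; heap: [0-7 ALLOC][8-43 FREE]
Op 4: b = realloc(b, 18) -> b = 0; heap: [0-17 ALLOC][18-43 FREE]
Op 5: b = realloc(b, 5) -> b = 0; heap: [0-4 ALLOC][5-43 FREE]
Op 6: free(b) -> (freed b); heap: [0-43 FREE]
Op 7: c = malloc(14) -> c = 0; heap: [0-13 ALLOC][14-43 FREE]
Op 8: free(c) -> (freed c); heap: [0-43 FREE]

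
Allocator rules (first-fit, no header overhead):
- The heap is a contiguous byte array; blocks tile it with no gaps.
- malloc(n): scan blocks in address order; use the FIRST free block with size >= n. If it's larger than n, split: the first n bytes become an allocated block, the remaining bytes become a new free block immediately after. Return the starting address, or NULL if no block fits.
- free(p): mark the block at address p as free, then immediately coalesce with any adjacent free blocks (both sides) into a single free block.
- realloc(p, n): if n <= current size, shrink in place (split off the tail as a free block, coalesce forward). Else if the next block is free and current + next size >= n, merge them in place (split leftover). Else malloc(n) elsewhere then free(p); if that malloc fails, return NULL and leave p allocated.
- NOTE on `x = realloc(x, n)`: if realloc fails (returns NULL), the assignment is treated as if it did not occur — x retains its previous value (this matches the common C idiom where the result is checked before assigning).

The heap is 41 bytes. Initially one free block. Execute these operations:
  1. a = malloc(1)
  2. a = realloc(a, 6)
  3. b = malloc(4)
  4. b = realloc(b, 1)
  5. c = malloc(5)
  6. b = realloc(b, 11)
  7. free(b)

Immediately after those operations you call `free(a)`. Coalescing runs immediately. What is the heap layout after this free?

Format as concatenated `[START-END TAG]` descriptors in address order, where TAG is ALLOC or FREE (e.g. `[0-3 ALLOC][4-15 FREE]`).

Answer: [0-6 FREE][7-11 ALLOC][12-40 FREE]

Derivation:
Op 1: a = malloc(1) -> a = 0; heap: [0-0 ALLOC][1-40 FREE]
Op 2: a = realloc(a, 6) -> a = 0; heap: [0-5 ALLOC][6-40 FREE]
Op 3: b = malloc(4) -> b = 6; heap: [0-5 ALLOC][6-9 ALLOC][10-40 FREE]
Op 4: b = realloc(b, 1) -> b = 6; heap: [0-5 ALLOC][6-6 ALLOC][7-40 FREE]
Op 5: c = malloc(5) -> c = 7; heap: [0-5 ALLOC][6-6 ALLOC][7-11 ALLOC][12-40 FREE]
Op 6: b = realloc(b, 11) -> b = 12; heap: [0-5 ALLOC][6-6 FREE][7-11 ALLOC][12-22 ALLOC][23-40 FREE]
Op 7: free(b) -> (freed b); heap: [0-5 ALLOC][6-6 FREE][7-11 ALLOC][12-40 FREE]
free(a): a = 0 -> block [0-5 ALLOC]; mark free, coalesce with adjacent free neighbors -> [0-6 FREE][7-11 ALLOC][12-40 FREE]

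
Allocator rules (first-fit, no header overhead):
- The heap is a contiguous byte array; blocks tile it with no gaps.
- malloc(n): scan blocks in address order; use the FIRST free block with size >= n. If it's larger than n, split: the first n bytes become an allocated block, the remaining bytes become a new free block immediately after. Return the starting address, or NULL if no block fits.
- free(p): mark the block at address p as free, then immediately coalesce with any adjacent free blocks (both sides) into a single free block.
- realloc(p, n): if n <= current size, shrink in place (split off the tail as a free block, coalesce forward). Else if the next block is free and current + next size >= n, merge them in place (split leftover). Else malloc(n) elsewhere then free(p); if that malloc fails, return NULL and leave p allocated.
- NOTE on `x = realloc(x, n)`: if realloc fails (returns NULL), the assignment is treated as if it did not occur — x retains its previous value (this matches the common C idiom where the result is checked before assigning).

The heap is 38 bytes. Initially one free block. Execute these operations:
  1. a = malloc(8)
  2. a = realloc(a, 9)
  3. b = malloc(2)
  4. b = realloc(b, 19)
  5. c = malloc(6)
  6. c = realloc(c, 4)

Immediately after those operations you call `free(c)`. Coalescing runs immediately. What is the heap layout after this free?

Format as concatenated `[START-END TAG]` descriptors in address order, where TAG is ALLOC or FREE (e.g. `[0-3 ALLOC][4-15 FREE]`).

Op 1: a = malloc(8) -> a = 0; heap: [0-7 ALLOC][8-37 FREE]
Op 2: a = realloc(a, 9) -> a = 0; heap: [0-8 ALLOC][9-37 FREE]
Op 3: b = malloc(2) -> b = 9; heap: [0-8 ALLOC][9-10 ALLOC][11-37 FREE]
Op 4: b = realloc(b, 19) -> b = 9; heap: [0-8 ALLOC][9-27 ALLOC][28-37 FREE]
Op 5: c = malloc(6) -> c = 28; heap: [0-8 ALLOC][9-27 ALLOC][28-33 ALLOC][34-37 FREE]
Op 6: c = realloc(c, 4) -> c = 28; heap: [0-8 ALLOC][9-27 ALLOC][28-31 ALLOC][32-37 FREE]
free(c): c = 28 -> block [28-31 ALLOC]; mark free, coalesce with adjacent free neighbors -> [0-8 ALLOC][9-27 ALLOC][28-37 FREE]

Answer: [0-8 ALLOC][9-27 ALLOC][28-37 FREE]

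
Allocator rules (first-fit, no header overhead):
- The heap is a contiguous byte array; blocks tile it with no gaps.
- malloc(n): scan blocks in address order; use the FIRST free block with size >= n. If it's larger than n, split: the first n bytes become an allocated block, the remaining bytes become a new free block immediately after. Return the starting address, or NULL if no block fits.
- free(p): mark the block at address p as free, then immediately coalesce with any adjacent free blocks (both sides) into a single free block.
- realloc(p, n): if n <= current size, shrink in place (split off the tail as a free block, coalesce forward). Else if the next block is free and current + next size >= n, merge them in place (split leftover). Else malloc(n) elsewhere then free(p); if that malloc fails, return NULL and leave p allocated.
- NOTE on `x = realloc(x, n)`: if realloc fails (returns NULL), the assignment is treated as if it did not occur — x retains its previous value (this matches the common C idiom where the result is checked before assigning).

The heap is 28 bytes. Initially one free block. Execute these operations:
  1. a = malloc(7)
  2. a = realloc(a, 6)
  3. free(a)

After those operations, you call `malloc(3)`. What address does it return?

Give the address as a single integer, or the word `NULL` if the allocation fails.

Answer: 0

Derivation:
Op 1: a = malloc(7) -> a = 0; heap: [0-6 ALLOC][7-27 FREE]
Op 2: a = realloc(a, 6) -> a = 0; heap: [0-5 ALLOC][6-27 FREE]
Op 3: free(a) -> (freed a); heap: [0-27 FREE]
malloc(3): first-fit scan over [0-27 FREE] -> 0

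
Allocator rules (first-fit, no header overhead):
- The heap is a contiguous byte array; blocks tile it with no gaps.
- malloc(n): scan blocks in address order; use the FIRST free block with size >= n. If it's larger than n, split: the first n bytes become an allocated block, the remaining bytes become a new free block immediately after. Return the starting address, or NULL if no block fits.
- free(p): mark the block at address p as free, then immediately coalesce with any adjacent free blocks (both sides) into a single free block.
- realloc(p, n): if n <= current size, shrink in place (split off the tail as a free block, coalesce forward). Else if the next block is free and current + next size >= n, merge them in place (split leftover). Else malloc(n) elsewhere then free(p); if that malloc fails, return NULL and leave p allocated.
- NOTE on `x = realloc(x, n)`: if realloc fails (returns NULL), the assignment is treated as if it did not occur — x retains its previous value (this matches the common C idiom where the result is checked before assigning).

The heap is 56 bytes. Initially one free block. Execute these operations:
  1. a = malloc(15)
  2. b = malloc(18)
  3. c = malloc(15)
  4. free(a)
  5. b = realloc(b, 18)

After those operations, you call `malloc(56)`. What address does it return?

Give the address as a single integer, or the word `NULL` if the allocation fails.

Answer: NULL

Derivation:
Op 1: a = malloc(15) -> a = 0; heap: [0-14 ALLOC][15-55 FREE]
Op 2: b = malloc(18) -> b = 15; heap: [0-14 ALLOC][15-32 ALLOC][33-55 FREE]
Op 3: c = malloc(15) -> c = 33; heap: [0-14 ALLOC][15-32 ALLOC][33-47 ALLOC][48-55 FREE]
Op 4: free(a) -> (freed a); heap: [0-14 FREE][15-32 ALLOC][33-47 ALLOC][48-55 FREE]
Op 5: b = realloc(b, 18) -> b = 15; heap: [0-14 FREE][15-32 ALLOC][33-47 ALLOC][48-55 FREE]
malloc(56): first-fit scan over [0-14 FREE][15-32 ALLOC][33-47 ALLOC][48-55 FREE] -> NULL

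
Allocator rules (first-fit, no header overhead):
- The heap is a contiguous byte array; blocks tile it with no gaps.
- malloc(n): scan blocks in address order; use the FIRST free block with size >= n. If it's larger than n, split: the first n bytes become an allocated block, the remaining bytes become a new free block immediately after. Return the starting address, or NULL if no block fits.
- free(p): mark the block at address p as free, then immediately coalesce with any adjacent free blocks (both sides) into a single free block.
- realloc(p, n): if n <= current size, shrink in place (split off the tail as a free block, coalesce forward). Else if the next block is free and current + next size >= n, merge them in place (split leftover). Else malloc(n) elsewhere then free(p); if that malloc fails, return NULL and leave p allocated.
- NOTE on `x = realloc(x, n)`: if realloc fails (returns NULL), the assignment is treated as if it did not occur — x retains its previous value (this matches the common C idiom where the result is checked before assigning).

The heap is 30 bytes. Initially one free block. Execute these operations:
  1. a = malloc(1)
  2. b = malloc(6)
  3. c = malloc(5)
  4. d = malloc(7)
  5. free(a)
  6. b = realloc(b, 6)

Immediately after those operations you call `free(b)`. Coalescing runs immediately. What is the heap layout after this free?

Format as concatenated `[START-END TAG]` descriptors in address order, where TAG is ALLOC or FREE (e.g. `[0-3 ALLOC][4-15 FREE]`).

Answer: [0-6 FREE][7-11 ALLOC][12-18 ALLOC][19-29 FREE]

Derivation:
Op 1: a = malloc(1) -> a = 0; heap: [0-0 ALLOC][1-29 FREE]
Op 2: b = malloc(6) -> b = 1; heap: [0-0 ALLOC][1-6 ALLOC][7-29 FREE]
Op 3: c = malloc(5) -> c = 7; heap: [0-0 ALLOC][1-6 ALLOC][7-11 ALLOC][12-29 FREE]
Op 4: d = malloc(7) -> d = 12; heap: [0-0 ALLOC][1-6 ALLOC][7-11 ALLOC][12-18 ALLOC][19-29 FREE]
Op 5: free(a) -> (freed a); heap: [0-0 FREE][1-6 ALLOC][7-11 ALLOC][12-18 ALLOC][19-29 FREE]
Op 6: b = realloc(b, 6) -> b = 1; heap: [0-0 FREE][1-6 ALLOC][7-11 ALLOC][12-18 ALLOC][19-29 FREE]
free(b): b = 1 -> block [1-6 ALLOC]; mark free, coalesce with adjacent free neighbors -> [0-6 FREE][7-11 ALLOC][12-18 ALLOC][19-29 FREE]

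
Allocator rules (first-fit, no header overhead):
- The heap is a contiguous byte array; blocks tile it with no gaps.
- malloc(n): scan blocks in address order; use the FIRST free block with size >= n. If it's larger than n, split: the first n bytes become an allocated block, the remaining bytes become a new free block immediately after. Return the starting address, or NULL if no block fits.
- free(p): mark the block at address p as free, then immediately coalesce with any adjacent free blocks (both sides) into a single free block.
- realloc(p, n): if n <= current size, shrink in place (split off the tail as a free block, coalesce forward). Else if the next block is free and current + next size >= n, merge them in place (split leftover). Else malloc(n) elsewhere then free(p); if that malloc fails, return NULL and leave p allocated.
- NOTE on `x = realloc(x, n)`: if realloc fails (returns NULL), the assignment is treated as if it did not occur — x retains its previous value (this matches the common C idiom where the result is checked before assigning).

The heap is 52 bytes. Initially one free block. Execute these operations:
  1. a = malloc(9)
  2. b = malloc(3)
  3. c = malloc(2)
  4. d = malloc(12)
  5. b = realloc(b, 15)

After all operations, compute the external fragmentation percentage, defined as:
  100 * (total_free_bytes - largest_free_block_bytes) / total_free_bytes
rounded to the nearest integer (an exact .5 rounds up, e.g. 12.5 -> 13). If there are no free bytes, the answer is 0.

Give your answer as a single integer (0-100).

Op 1: a = malloc(9) -> a = 0; heap: [0-8 ALLOC][9-51 FREE]
Op 2: b = malloc(3) -> b = 9; heap: [0-8 ALLOC][9-11 ALLOC][12-51 FREE]
Op 3: c = malloc(2) -> c = 12; heap: [0-8 ALLOC][9-11 ALLOC][12-13 ALLOC][14-51 FREE]
Op 4: d = malloc(12) -> d = 14; heap: [0-8 ALLOC][9-11 ALLOC][12-13 ALLOC][14-25 ALLOC][26-51 FREE]
Op 5: b = realloc(b, 15) -> b = 26; heap: [0-8 ALLOC][9-11 FREE][12-13 ALLOC][14-25 ALLOC][26-40 ALLOC][41-51 FREE]
Free blocks: [3 11] total_free=14 largest=11 -> 100*(14-11)/14 = 300/14 ≈ 21.429 -> rounds to 21

Answer: 21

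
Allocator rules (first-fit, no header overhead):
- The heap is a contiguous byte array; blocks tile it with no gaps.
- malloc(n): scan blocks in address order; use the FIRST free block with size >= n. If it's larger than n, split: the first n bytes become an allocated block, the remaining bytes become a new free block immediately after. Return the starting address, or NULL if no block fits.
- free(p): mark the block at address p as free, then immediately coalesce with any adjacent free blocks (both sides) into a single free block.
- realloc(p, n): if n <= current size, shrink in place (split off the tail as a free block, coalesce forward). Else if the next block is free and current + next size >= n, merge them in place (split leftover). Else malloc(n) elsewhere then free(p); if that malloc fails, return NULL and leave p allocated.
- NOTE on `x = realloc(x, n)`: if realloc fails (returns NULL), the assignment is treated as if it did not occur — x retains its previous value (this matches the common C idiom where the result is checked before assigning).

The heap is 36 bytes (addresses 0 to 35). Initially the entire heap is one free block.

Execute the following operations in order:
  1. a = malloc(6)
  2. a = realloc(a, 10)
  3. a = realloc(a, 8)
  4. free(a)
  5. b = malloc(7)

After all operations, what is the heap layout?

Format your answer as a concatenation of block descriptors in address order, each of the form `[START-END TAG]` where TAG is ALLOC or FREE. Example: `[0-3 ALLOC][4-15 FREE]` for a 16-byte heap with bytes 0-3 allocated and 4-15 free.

Op 1: a = malloc(6) -> a = 0; heap: [0-5 ALLOC][6-35 FREE]
Op 2: a = realloc(a, 10) -> a = 0; heap: [0-9 ALLOC][10-35 FREE]
Op 3: a = realloc(a, 8) -> a = 0; heap: [0-7 ALLOC][8-35 FREE]
Op 4: free(a) -> (freed a); heap: [0-35 FREE]
Op 5: b = malloc(7) -> b = 0; heap: [0-6 ALLOC][7-35 FREE]

Answer: [0-6 ALLOC][7-35 FREE]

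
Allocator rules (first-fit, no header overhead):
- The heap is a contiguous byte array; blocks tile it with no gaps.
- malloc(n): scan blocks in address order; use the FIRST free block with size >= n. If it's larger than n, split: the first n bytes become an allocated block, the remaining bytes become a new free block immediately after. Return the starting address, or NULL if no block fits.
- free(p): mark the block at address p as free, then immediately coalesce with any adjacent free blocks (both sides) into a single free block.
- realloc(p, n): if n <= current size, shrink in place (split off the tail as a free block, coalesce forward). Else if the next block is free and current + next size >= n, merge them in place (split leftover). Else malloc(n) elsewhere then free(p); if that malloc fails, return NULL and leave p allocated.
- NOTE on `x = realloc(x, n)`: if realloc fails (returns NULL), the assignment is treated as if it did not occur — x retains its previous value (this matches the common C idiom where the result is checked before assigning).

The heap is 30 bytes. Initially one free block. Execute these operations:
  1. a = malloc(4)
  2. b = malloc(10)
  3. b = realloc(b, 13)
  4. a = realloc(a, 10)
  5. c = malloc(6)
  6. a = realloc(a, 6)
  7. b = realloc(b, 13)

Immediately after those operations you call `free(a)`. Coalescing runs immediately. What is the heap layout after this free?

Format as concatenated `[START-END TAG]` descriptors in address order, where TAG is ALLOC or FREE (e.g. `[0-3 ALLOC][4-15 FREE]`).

Op 1: a = malloc(4) -> a = 0; heap: [0-3 ALLOC][4-29 FREE]
Op 2: b = malloc(10) -> b = 4; heap: [0-3 ALLOC][4-13 ALLOC][14-29 FREE]
Op 3: b = realloc(b, 13) -> b = 4; heap: [0-3 ALLOC][4-16 ALLOC][17-29 FREE]
Op 4: a = realloc(a, 10) -> a = 17; heap: [0-3 FREE][4-16 ALLOC][17-26 ALLOC][27-29 FREE]
Op 5: c = malloc(6) -> c = NULL; heap: [0-3 FREE][4-16 ALLOC][17-26 ALLOC][27-29 FREE]
Op 6: a = realloc(a, 6) -> a = 17; heap: [0-3 FREE][4-16 ALLOC][17-22 ALLOC][23-29 FREE]
Op 7: b = realloc(b, 13) -> b = 4; heap: [0-3 FREE][4-16 ALLOC][17-22 ALLOC][23-29 FREE]
free(a): a = 17 -> block [17-22 ALLOC]; mark free, coalesce with adjacent free neighbors -> [0-3 FREE][4-16 ALLOC][17-29 FREE]

Answer: [0-3 FREE][4-16 ALLOC][17-29 FREE]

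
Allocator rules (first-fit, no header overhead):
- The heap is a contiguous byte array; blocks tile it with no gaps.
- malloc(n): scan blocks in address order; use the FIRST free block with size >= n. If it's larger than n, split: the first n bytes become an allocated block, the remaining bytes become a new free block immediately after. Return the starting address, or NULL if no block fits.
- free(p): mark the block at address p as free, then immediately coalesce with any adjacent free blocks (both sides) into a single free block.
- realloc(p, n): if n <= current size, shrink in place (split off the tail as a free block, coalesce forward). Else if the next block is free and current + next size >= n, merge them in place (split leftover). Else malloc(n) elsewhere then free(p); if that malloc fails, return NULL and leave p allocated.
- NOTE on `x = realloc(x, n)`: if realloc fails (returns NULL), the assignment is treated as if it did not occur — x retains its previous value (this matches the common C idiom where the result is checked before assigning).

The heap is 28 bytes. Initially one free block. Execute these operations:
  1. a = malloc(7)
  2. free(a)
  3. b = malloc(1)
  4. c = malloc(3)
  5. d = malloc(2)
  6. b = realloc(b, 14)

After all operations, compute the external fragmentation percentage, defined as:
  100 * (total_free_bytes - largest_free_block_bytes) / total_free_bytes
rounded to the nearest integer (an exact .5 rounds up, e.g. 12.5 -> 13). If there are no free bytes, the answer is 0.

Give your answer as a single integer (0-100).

Answer: 11

Derivation:
Op 1: a = malloc(7) -> a = 0; heap: [0-6 ALLOC][7-27 FREE]
Op 2: free(a) -> (freed a); heap: [0-27 FREE]
Op 3: b = malloc(1) -> b = 0; heap: [0-0 ALLOC][1-27 FREE]
Op 4: c = malloc(3) -> c = 1; heap: [0-0 ALLOC][1-3 ALLOC][4-27 FREE]
Op 5: d = malloc(2) -> d = 4; heap: [0-0 ALLOC][1-3 ALLOC][4-5 ALLOC][6-27 FREE]
Op 6: b = realloc(b, 14) -> b = 6; heap: [0-0 FREE][1-3 ALLOC][4-5 ALLOC][6-19 ALLOC][20-27 FREE]
Free blocks: [1 8] total_free=9 largest=8 -> 100*(9-8)/9 = 100/9 ≈ 11.111 -> rounds to 11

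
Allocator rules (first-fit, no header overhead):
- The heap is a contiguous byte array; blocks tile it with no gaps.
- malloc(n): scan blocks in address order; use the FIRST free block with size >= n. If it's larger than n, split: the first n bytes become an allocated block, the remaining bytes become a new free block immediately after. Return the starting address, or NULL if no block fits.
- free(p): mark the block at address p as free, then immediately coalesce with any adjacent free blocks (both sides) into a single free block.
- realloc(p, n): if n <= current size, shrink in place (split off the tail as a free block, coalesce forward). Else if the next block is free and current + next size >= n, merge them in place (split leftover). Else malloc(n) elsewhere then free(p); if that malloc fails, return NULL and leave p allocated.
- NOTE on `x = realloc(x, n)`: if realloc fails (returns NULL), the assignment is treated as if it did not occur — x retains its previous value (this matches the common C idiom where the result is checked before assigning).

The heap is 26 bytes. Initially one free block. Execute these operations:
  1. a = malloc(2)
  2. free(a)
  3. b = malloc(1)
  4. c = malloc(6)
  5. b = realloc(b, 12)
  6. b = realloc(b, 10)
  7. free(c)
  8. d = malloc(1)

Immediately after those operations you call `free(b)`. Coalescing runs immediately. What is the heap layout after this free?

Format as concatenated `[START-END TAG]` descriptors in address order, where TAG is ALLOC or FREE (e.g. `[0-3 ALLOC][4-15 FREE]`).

Answer: [0-0 ALLOC][1-25 FREE]

Derivation:
Op 1: a = malloc(2) -> a = 0; heap: [0-1 ALLOC][2-25 FREE]
Op 2: free(a) -> (freed a); heap: [0-25 FREE]
Op 3: b = malloc(1) -> b = 0; heap: [0-0 ALLOC][1-25 FREE]
Op 4: c = malloc(6) -> c = 1; heap: [0-0 ALLOC][1-6 ALLOC][7-25 FREE]
Op 5: b = realloc(b, 12) -> b = 7; heap: [0-0 FREE][1-6 ALLOC][7-18 ALLOC][19-25 FREE]
Op 6: b = realloc(b, 10) -> b = 7; heap: [0-0 FREE][1-6 ALLOC][7-16 ALLOC][17-25 FREE]
Op 7: free(c) -> (freed c); heap: [0-6 FREE][7-16 ALLOC][17-25 FREE]
Op 8: d = malloc(1) -> d = 0; heap: [0-0 ALLOC][1-6 FREE][7-16 ALLOC][17-25 FREE]
free(b): b = 7 -> block [7-16 ALLOC]; mark free, coalesce with adjacent free neighbors -> [0-0 ALLOC][1-25 FREE]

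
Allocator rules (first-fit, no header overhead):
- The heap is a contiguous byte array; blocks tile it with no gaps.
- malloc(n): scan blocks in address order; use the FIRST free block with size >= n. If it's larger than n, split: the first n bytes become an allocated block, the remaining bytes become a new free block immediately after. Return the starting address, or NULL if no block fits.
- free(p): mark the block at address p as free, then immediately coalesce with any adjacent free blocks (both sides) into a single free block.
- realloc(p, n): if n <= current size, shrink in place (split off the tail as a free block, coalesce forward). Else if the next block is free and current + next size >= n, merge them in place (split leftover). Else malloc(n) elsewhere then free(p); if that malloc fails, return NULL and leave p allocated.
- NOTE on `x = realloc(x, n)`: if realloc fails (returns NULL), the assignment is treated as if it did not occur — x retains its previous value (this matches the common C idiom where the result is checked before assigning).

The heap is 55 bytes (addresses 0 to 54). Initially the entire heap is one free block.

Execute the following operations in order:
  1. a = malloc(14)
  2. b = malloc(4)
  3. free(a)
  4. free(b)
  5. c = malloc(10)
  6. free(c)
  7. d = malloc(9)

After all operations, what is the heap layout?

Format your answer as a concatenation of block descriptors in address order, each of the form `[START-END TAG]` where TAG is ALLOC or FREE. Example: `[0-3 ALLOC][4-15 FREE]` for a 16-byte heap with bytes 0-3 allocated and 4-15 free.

Op 1: a = malloc(14) -> a = 0; heap: [0-13 ALLOC][14-54 FREE]
Op 2: b = malloc(4) -> b = 14; heap: [0-13 ALLOC][14-17 ALLOC][18-54 FREE]
Op 3: free(a) -> (freed a); heap: [0-13 FREE][14-17 ALLOC][18-54 FREE]
Op 4: free(b) -> (freed b); heap: [0-54 FREE]
Op 5: c = malloc(10) -> c = 0; heap: [0-9 ALLOC][10-54 FREE]
Op 6: free(c) -> (freed c); heap: [0-54 FREE]
Op 7: d = malloc(9) -> d = 0; heap: [0-8 ALLOC][9-54 FREE]

Answer: [0-8 ALLOC][9-54 FREE]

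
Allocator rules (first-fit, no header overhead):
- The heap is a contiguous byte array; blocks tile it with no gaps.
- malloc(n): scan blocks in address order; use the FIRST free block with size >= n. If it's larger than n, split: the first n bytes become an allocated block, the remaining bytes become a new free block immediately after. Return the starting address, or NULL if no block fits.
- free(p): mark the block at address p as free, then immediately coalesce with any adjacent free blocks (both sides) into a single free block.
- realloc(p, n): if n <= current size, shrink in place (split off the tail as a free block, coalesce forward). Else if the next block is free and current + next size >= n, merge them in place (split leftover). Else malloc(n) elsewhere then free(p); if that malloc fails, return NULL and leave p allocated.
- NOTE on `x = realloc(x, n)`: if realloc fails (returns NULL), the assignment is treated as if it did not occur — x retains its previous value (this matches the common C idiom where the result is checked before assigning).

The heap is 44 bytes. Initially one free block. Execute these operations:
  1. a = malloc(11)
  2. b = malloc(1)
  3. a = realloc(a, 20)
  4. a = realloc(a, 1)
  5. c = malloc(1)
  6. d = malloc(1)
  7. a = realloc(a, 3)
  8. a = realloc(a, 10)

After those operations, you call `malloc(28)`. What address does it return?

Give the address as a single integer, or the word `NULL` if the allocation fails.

Answer: NULL

Derivation:
Op 1: a = malloc(11) -> a = 0; heap: [0-10 ALLOC][11-43 FREE]
Op 2: b = malloc(1) -> b = 11; heap: [0-10 ALLOC][11-11 ALLOC][12-43 FREE]
Op 3: a = realloc(a, 20) -> a = 12; heap: [0-10 FREE][11-11 ALLOC][12-31 ALLOC][32-43 FREE]
Op 4: a = realloc(a, 1) -> a = 12; heap: [0-10 FREE][11-11 ALLOC][12-12 ALLOC][13-43 FREE]
Op 5: c = malloc(1) -> c = 0; heap: [0-0 ALLOC][1-10 FREE][11-11 ALLOC][12-12 ALLOC][13-43 FREE]
Op 6: d = malloc(1) -> d = 1; heap: [0-0 ALLOC][1-1 ALLOC][2-10 FREE][11-11 ALLOC][12-12 ALLOC][13-43 FREE]
Op 7: a = realloc(a, 3) -> a = 12; heap: [0-0 ALLOC][1-1 ALLOC][2-10 FREE][11-11 ALLOC][12-14 ALLOC][15-43 FREE]
Op 8: a = realloc(a, 10) -> a = 12; heap: [0-0 ALLOC][1-1 ALLOC][2-10 FREE][11-11 ALLOC][12-21 ALLOC][22-43 FREE]
malloc(28): first-fit scan over [0-0 ALLOC][1-1 ALLOC][2-10 FREE][11-11 ALLOC][12-21 ALLOC][22-43 FREE] -> NULL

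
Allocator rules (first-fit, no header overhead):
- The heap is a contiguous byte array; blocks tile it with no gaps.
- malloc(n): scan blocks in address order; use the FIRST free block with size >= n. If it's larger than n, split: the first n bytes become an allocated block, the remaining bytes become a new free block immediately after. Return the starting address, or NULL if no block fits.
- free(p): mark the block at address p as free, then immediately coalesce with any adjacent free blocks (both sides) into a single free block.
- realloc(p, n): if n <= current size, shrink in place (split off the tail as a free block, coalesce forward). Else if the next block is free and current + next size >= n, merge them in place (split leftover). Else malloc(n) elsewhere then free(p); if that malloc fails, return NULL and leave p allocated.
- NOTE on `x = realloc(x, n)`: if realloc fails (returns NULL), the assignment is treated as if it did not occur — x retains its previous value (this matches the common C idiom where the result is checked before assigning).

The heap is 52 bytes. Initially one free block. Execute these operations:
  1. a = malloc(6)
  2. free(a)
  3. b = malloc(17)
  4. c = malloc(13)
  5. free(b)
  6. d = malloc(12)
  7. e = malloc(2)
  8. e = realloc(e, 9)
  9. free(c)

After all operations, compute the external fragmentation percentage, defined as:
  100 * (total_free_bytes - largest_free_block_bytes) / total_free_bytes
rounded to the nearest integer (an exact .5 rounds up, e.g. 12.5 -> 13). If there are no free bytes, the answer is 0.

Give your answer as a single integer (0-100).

Answer: 42

Derivation:
Op 1: a = malloc(6) -> a = 0; heap: [0-5 ALLOC][6-51 FREE]
Op 2: free(a) -> (freed a); heap: [0-51 FREE]
Op 3: b = malloc(17) -> b = 0; heap: [0-16 ALLOC][17-51 FREE]
Op 4: c = malloc(13) -> c = 17; heap: [0-16 ALLOC][17-29 ALLOC][30-51 FREE]
Op 5: free(b) -> (freed b); heap: [0-16 FREE][17-29 ALLOC][30-51 FREE]
Op 6: d = malloc(12) -> d = 0; heap: [0-11 ALLOC][12-16 FREE][17-29 ALLOC][30-51 FREE]
Op 7: e = malloc(2) -> e = 12; heap: [0-11 ALLOC][12-13 ALLOC][14-16 FREE][17-29 ALLOC][30-51 FREE]
Op 8: e = realloc(e, 9) -> e = 30; heap: [0-11 ALLOC][12-16 FREE][17-29 ALLOC][30-38 ALLOC][39-51 FREE]
Op 9: free(c) -> (freed c); heap: [0-11 ALLOC][12-29 FREE][30-38 ALLOC][39-51 FREE]
Free blocks: [18 13] total_free=31 largest=18 -> 100*(31-18)/31 = 1300/31 ≈ 41.935 -> rounds to 42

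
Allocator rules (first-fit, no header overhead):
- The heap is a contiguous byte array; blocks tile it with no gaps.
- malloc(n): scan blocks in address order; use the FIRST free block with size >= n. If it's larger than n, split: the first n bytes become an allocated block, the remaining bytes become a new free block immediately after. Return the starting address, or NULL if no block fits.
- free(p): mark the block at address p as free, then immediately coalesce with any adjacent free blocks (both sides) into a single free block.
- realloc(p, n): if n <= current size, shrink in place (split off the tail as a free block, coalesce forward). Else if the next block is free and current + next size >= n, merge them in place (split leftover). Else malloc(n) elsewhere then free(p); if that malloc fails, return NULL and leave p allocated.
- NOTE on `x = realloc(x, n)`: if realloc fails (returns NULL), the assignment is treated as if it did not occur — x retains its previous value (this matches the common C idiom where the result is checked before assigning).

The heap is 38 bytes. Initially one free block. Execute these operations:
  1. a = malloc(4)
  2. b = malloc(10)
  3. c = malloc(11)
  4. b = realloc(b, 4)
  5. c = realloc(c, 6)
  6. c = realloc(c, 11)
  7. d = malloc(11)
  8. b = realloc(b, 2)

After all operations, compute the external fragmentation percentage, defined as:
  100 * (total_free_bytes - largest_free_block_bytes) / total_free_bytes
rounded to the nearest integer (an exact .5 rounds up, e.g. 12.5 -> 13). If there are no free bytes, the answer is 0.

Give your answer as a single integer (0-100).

Op 1: a = malloc(4) -> a = 0; heap: [0-3 ALLOC][4-37 FREE]
Op 2: b = malloc(10) -> b = 4; heap: [0-3 ALLOC][4-13 ALLOC][14-37 FREE]
Op 3: c = malloc(11) -> c = 14; heap: [0-3 ALLOC][4-13 ALLOC][14-24 ALLOC][25-37 FREE]
Op 4: b = realloc(b, 4) -> b = 4; heap: [0-3 ALLOC][4-7 ALLOC][8-13 FREE][14-24 ALLOC][25-37 FREE]
Op 5: c = realloc(c, 6) -> c = 14; heap: [0-3 ALLOC][4-7 ALLOC][8-13 FREE][14-19 ALLOC][20-37 FREE]
Op 6: c = realloc(c, 11) -> c = 14; heap: [0-3 ALLOC][4-7 ALLOC][8-13 FREE][14-24 ALLOC][25-37 FREE]
Op 7: d = malloc(11) -> d = 25; heap: [0-3 ALLOC][4-7 ALLOC][8-13 FREE][14-24 ALLOC][25-35 ALLOC][36-37 FREE]
Op 8: b = realloc(b, 2) -> b = 4; heap: [0-3 ALLOC][4-5 ALLOC][6-13 FREE][14-24 ALLOC][25-35 ALLOC][36-37 FREE]
Free blocks: [8 2] total_free=10 largest=8 -> 100*(10-8)/10 = 200/10 = 20

Answer: 20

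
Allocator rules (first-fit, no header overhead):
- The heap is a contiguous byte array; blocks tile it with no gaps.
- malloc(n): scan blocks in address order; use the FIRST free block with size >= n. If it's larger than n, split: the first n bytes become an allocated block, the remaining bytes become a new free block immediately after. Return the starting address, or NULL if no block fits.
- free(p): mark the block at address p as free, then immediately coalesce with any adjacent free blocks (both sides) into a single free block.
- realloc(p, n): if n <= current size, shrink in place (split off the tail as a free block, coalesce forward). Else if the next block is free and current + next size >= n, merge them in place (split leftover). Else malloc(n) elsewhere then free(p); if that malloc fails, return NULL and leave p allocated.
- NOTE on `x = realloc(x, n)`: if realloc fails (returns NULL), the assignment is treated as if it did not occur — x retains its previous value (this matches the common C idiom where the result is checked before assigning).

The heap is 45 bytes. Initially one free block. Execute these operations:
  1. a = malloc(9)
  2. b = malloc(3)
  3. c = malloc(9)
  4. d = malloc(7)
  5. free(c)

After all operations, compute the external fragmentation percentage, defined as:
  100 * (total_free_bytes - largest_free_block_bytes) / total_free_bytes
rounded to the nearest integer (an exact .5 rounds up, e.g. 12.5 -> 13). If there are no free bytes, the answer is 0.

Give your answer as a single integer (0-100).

Op 1: a = malloc(9) -> a = 0; heap: [0-8 ALLOC][9-44 FREE]
Op 2: b = malloc(3) -> b = 9; heap: [0-8 ALLOC][9-11 ALLOC][12-44 FREE]
Op 3: c = malloc(9) -> c = 12; heap: [0-8 ALLOC][9-11 ALLOC][12-20 ALLOC][21-44 FREE]
Op 4: d = malloc(7) -> d = 21; heap: [0-8 ALLOC][9-11 ALLOC][12-20 ALLOC][21-27 ALLOC][28-44 FREE]
Op 5: free(c) -> (freed c); heap: [0-8 ALLOC][9-11 ALLOC][12-20 FREE][21-27 ALLOC][28-44 FREE]
Free blocks: [9 17] total_free=26 largest=17 -> 100*(26-17)/26 = 900/26 ≈ 34.615 -> rounds to 35

Answer: 35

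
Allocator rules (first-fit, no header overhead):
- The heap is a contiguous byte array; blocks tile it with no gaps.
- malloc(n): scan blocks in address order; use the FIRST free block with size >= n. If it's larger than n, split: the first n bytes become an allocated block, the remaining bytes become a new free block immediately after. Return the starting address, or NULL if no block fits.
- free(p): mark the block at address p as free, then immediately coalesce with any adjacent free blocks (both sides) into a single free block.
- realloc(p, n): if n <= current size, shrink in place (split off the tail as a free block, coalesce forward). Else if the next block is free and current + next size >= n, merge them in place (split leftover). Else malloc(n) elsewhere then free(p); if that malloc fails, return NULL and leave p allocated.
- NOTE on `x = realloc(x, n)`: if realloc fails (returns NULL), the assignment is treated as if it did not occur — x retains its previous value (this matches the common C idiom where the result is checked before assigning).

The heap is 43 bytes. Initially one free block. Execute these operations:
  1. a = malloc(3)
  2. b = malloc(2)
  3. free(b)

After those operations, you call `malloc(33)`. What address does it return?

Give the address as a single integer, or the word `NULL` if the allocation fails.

Answer: 3

Derivation:
Op 1: a = malloc(3) -> a = 0; heap: [0-2 ALLOC][3-42 FREE]
Op 2: b = malloc(2) -> b = 3; heap: [0-2 ALLOC][3-4 ALLOC][5-42 FREE]
Op 3: free(b) -> (freed b); heap: [0-2 ALLOC][3-42 FREE]
malloc(33): first-fit scan over [0-2 ALLOC][3-42 FREE] -> 3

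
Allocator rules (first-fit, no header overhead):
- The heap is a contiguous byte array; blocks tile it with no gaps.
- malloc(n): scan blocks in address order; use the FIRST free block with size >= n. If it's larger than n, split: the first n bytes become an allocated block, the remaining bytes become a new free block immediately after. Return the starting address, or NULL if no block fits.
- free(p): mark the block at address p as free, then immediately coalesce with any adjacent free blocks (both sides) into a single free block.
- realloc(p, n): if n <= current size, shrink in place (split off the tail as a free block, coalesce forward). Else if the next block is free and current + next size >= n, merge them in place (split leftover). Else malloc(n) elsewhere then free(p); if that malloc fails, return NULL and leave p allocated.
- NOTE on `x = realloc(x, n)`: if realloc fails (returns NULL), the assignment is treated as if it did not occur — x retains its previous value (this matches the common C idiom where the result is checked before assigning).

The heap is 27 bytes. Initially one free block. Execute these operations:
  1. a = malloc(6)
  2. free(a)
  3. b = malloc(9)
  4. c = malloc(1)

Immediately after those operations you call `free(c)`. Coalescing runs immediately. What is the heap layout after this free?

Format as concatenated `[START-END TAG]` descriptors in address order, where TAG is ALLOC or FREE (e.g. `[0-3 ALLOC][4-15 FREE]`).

Op 1: a = malloc(6) -> a = 0; heap: [0-5 ALLOC][6-26 FREE]
Op 2: free(a) -> (freed a); heap: [0-26 FREE]
Op 3: b = malloc(9) -> b = 0; heap: [0-8 ALLOC][9-26 FREE]
Op 4: c = malloc(1) -> c = 9; heap: [0-8 ALLOC][9-9 ALLOC][10-26 FREE]
free(c): c = 9 -> block [9-9 ALLOC]; mark free, coalesce with adjacent free neighbors -> [0-8 ALLOC][9-26 FREE]

Answer: [0-8 ALLOC][9-26 FREE]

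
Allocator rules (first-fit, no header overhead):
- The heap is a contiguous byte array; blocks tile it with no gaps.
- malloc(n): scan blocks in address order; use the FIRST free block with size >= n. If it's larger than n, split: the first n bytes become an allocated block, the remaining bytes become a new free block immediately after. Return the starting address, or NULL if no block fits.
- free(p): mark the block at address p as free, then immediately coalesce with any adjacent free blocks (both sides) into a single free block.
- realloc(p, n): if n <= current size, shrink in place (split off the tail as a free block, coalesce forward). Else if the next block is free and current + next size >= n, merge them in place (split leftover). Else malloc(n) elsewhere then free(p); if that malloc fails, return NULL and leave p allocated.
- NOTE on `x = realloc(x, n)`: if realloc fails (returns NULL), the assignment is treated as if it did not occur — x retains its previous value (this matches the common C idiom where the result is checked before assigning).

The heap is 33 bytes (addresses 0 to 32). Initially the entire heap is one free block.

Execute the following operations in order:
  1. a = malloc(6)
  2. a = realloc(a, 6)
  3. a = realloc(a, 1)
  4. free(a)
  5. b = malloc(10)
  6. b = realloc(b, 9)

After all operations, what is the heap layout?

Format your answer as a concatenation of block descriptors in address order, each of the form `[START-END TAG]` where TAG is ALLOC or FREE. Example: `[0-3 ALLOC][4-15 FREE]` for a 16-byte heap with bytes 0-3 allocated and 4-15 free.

Op 1: a = malloc(6) -> a = 0; heap: [0-5 ALLOC][6-32 FREE]
Op 2: a = realloc(a, 6) -> a = 0; heap: [0-5 ALLOC][6-32 FREE]
Op 3: a = realloc(a, 1) -> a = 0; heap: [0-0 ALLOC][1-32 FREE]
Op 4: free(a) -> (freed a); heap: [0-32 FREE]
Op 5: b = malloc(10) -> b = 0; heap: [0-9 ALLOC][10-32 FREE]
Op 6: b = realloc(b, 9) -> b = 0; heap: [0-8 ALLOC][9-32 FREE]

Answer: [0-8 ALLOC][9-32 FREE]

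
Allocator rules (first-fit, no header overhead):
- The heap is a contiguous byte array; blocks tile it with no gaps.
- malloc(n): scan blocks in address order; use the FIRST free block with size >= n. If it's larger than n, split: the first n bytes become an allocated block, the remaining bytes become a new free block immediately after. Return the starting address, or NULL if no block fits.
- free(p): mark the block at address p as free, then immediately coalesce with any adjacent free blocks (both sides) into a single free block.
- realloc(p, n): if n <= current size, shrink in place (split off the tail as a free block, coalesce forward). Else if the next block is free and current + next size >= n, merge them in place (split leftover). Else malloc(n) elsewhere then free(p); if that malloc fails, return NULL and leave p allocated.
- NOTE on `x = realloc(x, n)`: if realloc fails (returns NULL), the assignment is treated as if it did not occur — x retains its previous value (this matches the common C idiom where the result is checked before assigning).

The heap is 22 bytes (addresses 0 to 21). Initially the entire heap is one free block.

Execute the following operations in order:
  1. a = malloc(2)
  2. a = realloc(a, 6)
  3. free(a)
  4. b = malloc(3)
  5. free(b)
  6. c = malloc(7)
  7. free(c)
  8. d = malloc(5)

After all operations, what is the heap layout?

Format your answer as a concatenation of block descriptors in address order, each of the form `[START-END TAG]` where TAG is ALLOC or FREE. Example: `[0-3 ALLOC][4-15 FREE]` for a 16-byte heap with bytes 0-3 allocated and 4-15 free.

Op 1: a = malloc(2) -> a = 0; heap: [0-1 ALLOC][2-21 FREE]
Op 2: a = realloc(a, 6) -> a = 0; heap: [0-5 ALLOC][6-21 FREE]
Op 3: free(a) -> (freed a); heap: [0-21 FREE]
Op 4: b = malloc(3) -> b = 0; heap: [0-2 ALLOC][3-21 FREE]
Op 5: free(b) -> (freed b); heap: [0-21 FREE]
Op 6: c = malloc(7) -> c = 0; heap: [0-6 ALLOC][7-21 FREE]
Op 7: free(c) -> (freed c); heap: [0-21 FREE]
Op 8: d = malloc(5) -> d = 0; heap: [0-4 ALLOC][5-21 FREE]

Answer: [0-4 ALLOC][5-21 FREE]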